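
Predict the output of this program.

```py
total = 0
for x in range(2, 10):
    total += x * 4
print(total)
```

x=2: total = 0+2*4 = 8
x=3: total = 8+3*4 = 20
x=4: total = 20+4*4 = 36
x=5: total = 36+5*4 = 56
x=6: total = 56+6*4 = 80
x=7: total = 80+7*4 = 108
x=8: total = 108+8*4 = 140
x=9: total = 140+9*4 = 176

176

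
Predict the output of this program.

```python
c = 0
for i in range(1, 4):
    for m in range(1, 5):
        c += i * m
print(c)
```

i=1,m=1: c = 0+1 = 1
i=1,m=2: c = 1+2 = 3
i=1,m=3: c = 3+3 = 6
i=1,m=4: c = 6+4 = 10
i=2,m=1: c = 10+2 = 12
i=2,m=2: c = 12+4 = 16
i=2,m=3: c = 16+6 = 22
i=2,m=4: c = 22+8 = 30
i=3,m=1: c = 30+3 = 33
i=3,m=2: c = 33+6 = 39
i=3,m=3: c = 39+9 = 48
i=3,m=4: c = 48+12 = 60

60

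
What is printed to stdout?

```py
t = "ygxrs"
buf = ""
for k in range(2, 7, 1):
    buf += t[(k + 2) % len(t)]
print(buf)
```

sygxr

k=2: add t[4]='s' → 's'
k=3: add t[0]='y' → 'sy'
k=4: add t[1]='g' → 'syg'
k=5: add t[2]='x' → 'sygx'
k=6: add t[3]='r' → 'sygxr'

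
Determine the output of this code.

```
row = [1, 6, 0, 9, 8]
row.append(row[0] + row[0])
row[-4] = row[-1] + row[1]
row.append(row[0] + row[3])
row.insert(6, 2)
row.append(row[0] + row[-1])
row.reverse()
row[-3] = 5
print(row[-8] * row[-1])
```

append row[0]+row[0] = 1+1 = 2 → [1, 6, 0, 9, 8, 2]
row[-4] = row[-1]+row[1] = 2+6 = 8 → [1, 6, 8, 9, 8, 2]
append row[0]+row[3] = 1+9 = 10 → [1, 6, 8, 9, 8, 2, 10]
insert 2 at 6 → [1, 6, 8, 9, 8, 2, 2, 10]
append row[0]+row[-1] = 1+10 = 11 → [1, 6, 8, 9, 8, 2, 2, 10, 11]
reverse → [11, 10, 2, 2, 8, 9, 8, 6, 1]
row[-3] = 5 → [11, 10, 2, 2, 8, 9, 5, 6, 1]
row[-8]*row[-1] = 10*1 = 10

10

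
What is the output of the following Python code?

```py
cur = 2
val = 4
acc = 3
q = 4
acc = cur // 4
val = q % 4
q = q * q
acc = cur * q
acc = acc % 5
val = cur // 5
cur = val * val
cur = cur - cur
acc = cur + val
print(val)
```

acc = 2//4 = 0
val = 4%4 = 0
q = 4*4 = 16
acc = 2*16 = 32
acc = 32%5 = 2
val = 2//5 = 0
cur = 0*0 = 0
cur = 0-0 = 0
acc = 0+0 = 0

0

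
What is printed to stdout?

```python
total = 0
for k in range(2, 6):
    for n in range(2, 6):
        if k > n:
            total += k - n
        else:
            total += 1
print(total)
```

k=2,n=2: not 2>2, total = 0+1 = 1
k=2,n=3: not 2>3, total = 1+1 = 2
k=2,n=4: not 2>4, total = 2+1 = 3
k=2,n=5: not 2>5, total = 3+1 = 4
k=3,n=2: 3>2, total = 4+1 = 5
k=3,n=3: not 3>3, total = 5+1 = 6
k=3,n=4: not 3>4, total = 6+1 = 7
k=3,n=5: not 3>5, total = 7+1 = 8
k=4,n=2: 4>2, total = 8+2 = 10
k=4,n=3: 4>3, total = 10+1 = 11
k=4,n=4: not 4>4, total = 11+1 = 12
k=4,n=5: not 4>5, total = 12+1 = 13
k=5,n=2: 5>2, total = 13+3 = 16
k=5,n=3: 5>3, total = 16+2 = 18
k=5,n=4: 5>4, total = 18+1 = 19
k=5,n=5: not 5>5, total = 19+1 = 20

20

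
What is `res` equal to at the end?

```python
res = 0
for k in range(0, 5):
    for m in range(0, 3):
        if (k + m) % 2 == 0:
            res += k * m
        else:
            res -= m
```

9

k=0,m=0: even sum, res = 0+0 = 0
k=0,m=1: odd sum, res = 0-1 = -1
k=0,m=2: even sum, res = (-1)+0 = -1
k=1,m=0: odd sum, res = (-1)-0 = -1
k=1,m=1: even sum, res = (-1)+1 = 0
k=1,m=2: odd sum, res = 0-2 = -2
k=2,m=0: even sum, res = (-2)+0 = -2
k=2,m=1: odd sum, res = (-2)-1 = -3
k=2,m=2: even sum, res = (-3)+4 = 1
k=3,m=0: odd sum, res = 1-0 = 1
k=3,m=1: even sum, res = 1+3 = 4
k=3,m=2: odd sum, res = 4-2 = 2
k=4,m=0: even sum, res = 2+0 = 2
k=4,m=1: odd sum, res = 2-1 = 1
k=4,m=2: even sum, res = 1+8 = 9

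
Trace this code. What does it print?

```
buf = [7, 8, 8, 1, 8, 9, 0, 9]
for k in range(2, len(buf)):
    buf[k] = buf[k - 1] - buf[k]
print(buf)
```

k=2: buf[2] = 8-8 = 0 → [7, 8, 0, 1, 8, 9, 0, 9]
k=3: buf[3] = 0-1 = -1 → [7, 8, 0, -1, 8, 9, 0, 9]
k=4: buf[4] = (-1)-8 = -9 → [7, 8, 0, -1, -9, 9, 0, 9]
k=5: buf[5] = (-9)-9 = -18 → [7, 8, 0, -1, -9, -18, 0, 9]
k=6: buf[6] = (-18)-0 = -18 → [7, 8, 0, -1, -9, -18, -18, 9]
k=7: buf[7] = (-18)-9 = -27 → [7, 8, 0, -1, -9, -18, -18, -27]

[7, 8, 0, -1, -9, -18, -18, -27]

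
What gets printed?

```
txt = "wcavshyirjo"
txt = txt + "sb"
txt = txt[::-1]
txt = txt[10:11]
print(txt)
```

a

+ 'sb' → 'wcavshyirjosb'
reverse → 'bsojriyhsvacw'
slice [10:11] → 'a'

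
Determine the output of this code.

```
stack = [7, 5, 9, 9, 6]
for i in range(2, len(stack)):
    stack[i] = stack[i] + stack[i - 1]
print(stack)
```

[7, 5, 14, 23, 29]

i=2: stack[2] = 9+5 = 14 → [7, 5, 14, 9, 6]
i=3: stack[3] = 9+14 = 23 → [7, 5, 14, 23, 6]
i=4: stack[4] = 6+23 = 29 → [7, 5, 14, 23, 29]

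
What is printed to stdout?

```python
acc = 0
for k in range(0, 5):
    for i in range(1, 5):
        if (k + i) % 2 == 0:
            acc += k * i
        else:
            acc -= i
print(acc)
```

28

k=0,i=1: odd sum, acc = 0-1 = -1
k=0,i=2: even sum, acc = (-1)+0 = -1
k=0,i=3: odd sum, acc = (-1)-3 = -4
k=0,i=4: even sum, acc = (-4)+0 = -4
k=1,i=1: even sum, acc = (-4)+1 = -3
k=1,i=2: odd sum, acc = (-3)-2 = -5
k=1,i=3: even sum, acc = (-5)+3 = -2
k=1,i=4: odd sum, acc = (-2)-4 = -6
k=2,i=1: odd sum, acc = (-6)-1 = -7
k=2,i=2: even sum, acc = (-7)+4 = -3
k=2,i=3: odd sum, acc = (-3)-3 = -6
k=2,i=4: even sum, acc = (-6)+8 = 2
k=3,i=1: even sum, acc = 2+3 = 5
k=3,i=2: odd sum, acc = 5-2 = 3
k=3,i=3: even sum, acc = 3+9 = 12
k=3,i=4: odd sum, acc = 12-4 = 8
k=4,i=1: odd sum, acc = 8-1 = 7
k=4,i=2: even sum, acc = 7+8 = 15
k=4,i=3: odd sum, acc = 15-3 = 12
k=4,i=4: even sum, acc = 12+16 = 28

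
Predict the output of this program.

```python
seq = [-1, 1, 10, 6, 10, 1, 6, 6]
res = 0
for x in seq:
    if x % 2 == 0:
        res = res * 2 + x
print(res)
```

266

x=-1: not even
x=1: not even
x=10: even, res = 0*2+10 = 10
x=6: even, res = 10*2+6 = 26
x=10: even, res = 26*2+10 = 62
x=1: not even
x=6: even, res = 62*2+6 = 130
x=6: even, res = 130*2+6 = 266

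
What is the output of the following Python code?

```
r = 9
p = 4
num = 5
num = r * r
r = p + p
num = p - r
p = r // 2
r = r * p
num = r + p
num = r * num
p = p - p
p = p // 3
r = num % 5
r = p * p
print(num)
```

1152

num = 9*9 = 81
r = 4+4 = 8
num = 4-8 = -4
p = 8//2 = 4
r = 8*4 = 32
num = 32+4 = 36
num = 32*36 = 1152
p = 4-4 = 0
p = 0//3 = 0
r = 1152%5 = 2
r = 0*0 = 0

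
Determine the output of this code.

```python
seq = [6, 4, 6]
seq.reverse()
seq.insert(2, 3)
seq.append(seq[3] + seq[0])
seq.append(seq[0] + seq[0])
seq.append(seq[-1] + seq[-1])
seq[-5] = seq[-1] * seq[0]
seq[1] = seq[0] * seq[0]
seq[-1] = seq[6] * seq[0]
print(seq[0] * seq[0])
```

reverse → [6, 4, 6]
insert 3 at 2 → [6, 4, 3, 6]
append seq[3]+seq[0] = 6+6 = 12 → [6, 4, 3, 6, 12]
append seq[0]+seq[0] = 6+6 = 12 → [6, 4, 3, 6, 12, 12]
append seq[-1]+seq[-1] = 12+12 = 24 → [6, 4, 3, 6, 12, 12, 24]
seq[-5] = seq[-1]*seq[0] = 24*6 = 144 → [6, 4, 144, 6, 12, 12, 24]
seq[1] = seq[0]*seq[0] = 6*6 = 36 → [6, 36, 144, 6, 12, 12, 24]
seq[-1] = seq[6]*seq[0] = 24*6 = 144 → [6, 36, 144, 6, 12, 12, 144]
seq[0]*seq[0] = 6*6 = 36

36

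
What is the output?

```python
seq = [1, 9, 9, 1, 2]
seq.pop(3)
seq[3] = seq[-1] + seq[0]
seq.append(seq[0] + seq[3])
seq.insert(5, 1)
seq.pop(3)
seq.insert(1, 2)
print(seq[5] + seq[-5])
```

pop(3) removes 1 → [1, 9, 9, 2]
seq[3] = seq[-1]+seq[0] = 2+1 = 3 → [1, 9, 9, 3]
append seq[0]+seq[3] = 1+3 = 4 → [1, 9, 9, 3, 4]
insert 1 at 5 → [1, 9, 9, 3, 4, 1]
pop(3) removes 3 → [1, 9, 9, 4, 1]
insert 2 at 1 → [1, 2, 9, 9, 4, 1]
seq[5]+seq[-5] = 1+2 = 3

3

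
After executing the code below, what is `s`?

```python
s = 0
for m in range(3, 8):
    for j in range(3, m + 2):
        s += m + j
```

205

m=3,j=3: s = 0+6 = 6
m=3,j=4: s = 6+7 = 13
m=4,j=3: s = 13+7 = 20
m=4,j=4: s = 20+8 = 28
m=4,j=5: s = 28+9 = 37
m=5,j=3: s = 37+8 = 45
m=5,j=4: s = 45+9 = 54
m=5,j=5: s = 54+10 = 64
m=5,j=6: s = 64+11 = 75
m=6,j=3: s = 75+9 = 84
m=6,j=4: s = 84+10 = 94
m=6,j=5: s = 94+11 = 105
m=6,j=6: s = 105+12 = 117
m=6,j=7: s = 117+13 = 130
m=7,j=3: s = 130+10 = 140
m=7,j=4: s = 140+11 = 151
m=7,j=5: s = 151+12 = 163
m=7,j=6: s = 163+13 = 176
m=7,j=7: s = 176+14 = 190
m=7,j=8: s = 190+15 = 205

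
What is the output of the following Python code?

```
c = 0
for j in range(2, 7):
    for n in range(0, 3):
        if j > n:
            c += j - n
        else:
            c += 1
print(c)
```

46

j=2,n=0: 2>0, c = 0+2 = 2
j=2,n=1: 2>1, c = 2+1 = 3
j=2,n=2: not 2>2, c = 3+1 = 4
j=3,n=0: 3>0, c = 4+3 = 7
j=3,n=1: 3>1, c = 7+2 = 9
j=3,n=2: 3>2, c = 9+1 = 10
j=4,n=0: 4>0, c = 10+4 = 14
j=4,n=1: 4>1, c = 14+3 = 17
j=4,n=2: 4>2, c = 17+2 = 19
j=5,n=0: 5>0, c = 19+5 = 24
j=5,n=1: 5>1, c = 24+4 = 28
j=5,n=2: 5>2, c = 28+3 = 31
j=6,n=0: 6>0, c = 31+6 = 37
j=6,n=1: 6>1, c = 37+5 = 42
j=6,n=2: 6>2, c = 42+4 = 46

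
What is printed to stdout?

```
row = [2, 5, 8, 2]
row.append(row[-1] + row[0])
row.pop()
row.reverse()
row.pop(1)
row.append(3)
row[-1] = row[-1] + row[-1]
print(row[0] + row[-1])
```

8

append row[-1]+row[0] = 2+2 = 4 → [2, 5, 8, 2, 4]
pop() removes 4 → [2, 5, 8, 2]
reverse → [2, 8, 5, 2]
pop(1) removes 8 → [2, 5, 2]
append 3 → [2, 5, 2, 3]
row[-1] = row[-1]+row[-1] = 3+3 = 6 → [2, 5, 2, 6]
row[0]+row[-1] = 2+6 = 8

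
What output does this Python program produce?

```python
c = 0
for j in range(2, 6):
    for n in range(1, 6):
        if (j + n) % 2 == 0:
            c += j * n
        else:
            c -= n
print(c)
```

78

j=2,n=1: odd sum, c = 0-1 = -1
j=2,n=2: even sum, c = (-1)+4 = 3
j=2,n=3: odd sum, c = 3-3 = 0
j=2,n=4: even sum, c = 0+8 = 8
j=2,n=5: odd sum, c = 8-5 = 3
j=3,n=1: even sum, c = 3+3 = 6
j=3,n=2: odd sum, c = 6-2 = 4
j=3,n=3: even sum, c = 4+9 = 13
j=3,n=4: odd sum, c = 13-4 = 9
j=3,n=5: even sum, c = 9+15 = 24
j=4,n=1: odd sum, c = 24-1 = 23
j=4,n=2: even sum, c = 23+8 = 31
j=4,n=3: odd sum, c = 31-3 = 28
j=4,n=4: even sum, c = 28+16 = 44
j=4,n=5: odd sum, c = 44-5 = 39
j=5,n=1: even sum, c = 39+5 = 44
j=5,n=2: odd sum, c = 44-2 = 42
j=5,n=3: even sum, c = 42+15 = 57
j=5,n=4: odd sum, c = 57-4 = 53
j=5,n=5: even sum, c = 53+25 = 78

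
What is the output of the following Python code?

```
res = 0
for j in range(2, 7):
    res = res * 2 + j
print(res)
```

88

j=2: res = 0*2+2 = 2
j=3: res = 2*2+3 = 7
j=4: res = 7*2+4 = 18
j=5: res = 18*2+5 = 41
j=6: res = 41*2+6 = 88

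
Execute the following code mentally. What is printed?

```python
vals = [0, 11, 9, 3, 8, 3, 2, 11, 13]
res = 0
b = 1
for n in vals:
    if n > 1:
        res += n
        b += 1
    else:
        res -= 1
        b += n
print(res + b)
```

68

n=0: not >1, res = 0-1 = -1; b=1
n=11: >1, res = (-1)+11 = 10; b=2
n=9: >1, res = 10+9 = 19; b=3
n=3: >1, res = 19+3 = 22; b=4
n=8: >1, res = 22+8 = 30; b=5
n=3: >1, res = 30+3 = 33; b=6
n=2: >1, res = 33+2 = 35; b=7
n=11: >1, res = 35+11 = 46; b=8
n=13: >1, res = 46+13 = 59; b=9
res+b = 59+9 = 68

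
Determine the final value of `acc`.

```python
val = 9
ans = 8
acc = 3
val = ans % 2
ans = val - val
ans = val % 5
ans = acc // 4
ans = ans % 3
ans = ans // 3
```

3

val = 8%2 = 0
ans = 0-0 = 0
ans = 0%5 = 0
ans = 3//4 = 0
ans = 0%3 = 0
ans = 0//3 = 0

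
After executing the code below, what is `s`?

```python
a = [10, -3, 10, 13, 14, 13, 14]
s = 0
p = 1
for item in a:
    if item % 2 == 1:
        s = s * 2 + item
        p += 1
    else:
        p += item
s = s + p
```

79

item=10: not odd; p=11
item=-3: odd, s = 0*2+(-3) = -3; p=12
item=10: not odd; p=22
item=13: odd, s = (-3)*2+13 = 7; p=23
item=14: not odd; p=37
item=13: odd, s = 7*2+13 = 27; p=38
item=14: not odd; p=52
s+p = 27+52 = 79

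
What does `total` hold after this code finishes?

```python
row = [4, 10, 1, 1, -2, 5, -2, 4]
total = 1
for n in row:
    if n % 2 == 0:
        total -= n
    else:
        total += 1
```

-10

n=4: even, total = 1-4 = -3
n=10: even, total = (-3)-10 = -13
n=1: not even, total = (-13)+1 = -12
n=1: not even, total = (-12)+1 = -11
n=-2: even, total = (-11)-(-2) = -9
n=5: not even, total = (-9)+1 = -8
n=-2: even, total = (-8)-(-2) = -6
n=4: even, total = (-6)-4 = -10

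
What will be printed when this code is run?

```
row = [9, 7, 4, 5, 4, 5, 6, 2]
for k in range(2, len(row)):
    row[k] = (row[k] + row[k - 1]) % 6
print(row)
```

k=2: row[2] = (4+7)%6 = 5 → [9, 7, 5, 5, 4, 5, 6, 2]
k=3: row[3] = (5+5)%6 = 4 → [9, 7, 5, 4, 4, 5, 6, 2]
k=4: row[4] = (4+4)%6 = 2 → [9, 7, 5, 4, 2, 5, 6, 2]
k=5: row[5] = (5+2)%6 = 1 → [9, 7, 5, 4, 2, 1, 6, 2]
k=6: row[6] = (6+1)%6 = 1 → [9, 7, 5, 4, 2, 1, 1, 2]
k=7: row[7] = (2+1)%6 = 3 → [9, 7, 5, 4, 2, 1, 1, 3]

[9, 7, 5, 4, 2, 1, 1, 3]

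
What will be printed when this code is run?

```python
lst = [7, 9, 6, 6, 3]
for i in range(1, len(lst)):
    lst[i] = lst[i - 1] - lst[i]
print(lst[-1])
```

i=1: lst[1] = 7-9 = -2 → [7, -2, 6, 6, 3]
i=2: lst[2] = (-2)-6 = -8 → [7, -2, -8, 6, 3]
i=3: lst[3] = (-8)-6 = -14 → [7, -2, -8, -14, 3]
i=4: lst[4] = (-14)-3 = -17 → [7, -2, -8, -14, -17]

-17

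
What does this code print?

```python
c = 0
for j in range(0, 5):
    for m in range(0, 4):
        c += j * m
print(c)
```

60

j=0,m=0: c = 0+0 = 0
j=0,m=1: c = 0+0 = 0
j=0,m=2: c = 0+0 = 0
j=0,m=3: c = 0+0 = 0
j=1,m=0: c = 0+0 = 0
j=1,m=1: c = 0+1 = 1
j=1,m=2: c = 1+2 = 3
j=1,m=3: c = 3+3 = 6
j=2,m=0: c = 6+0 = 6
j=2,m=1: c = 6+2 = 8
j=2,m=2: c = 8+4 = 12
j=2,m=3: c = 12+6 = 18
j=3,m=0: c = 18+0 = 18
j=3,m=1: c = 18+3 = 21
j=3,m=2: c = 21+6 = 27
j=3,m=3: c = 27+9 = 36
j=4,m=0: c = 36+0 = 36
j=4,m=1: c = 36+4 = 40
j=4,m=2: c = 40+8 = 48
j=4,m=3: c = 48+12 = 60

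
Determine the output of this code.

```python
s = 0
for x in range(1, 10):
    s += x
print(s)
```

45

x=1: s = 0+1 = 1
x=2: s = 1+2 = 3
x=3: s = 3+3 = 6
x=4: s = 6+4 = 10
x=5: s = 10+5 = 15
x=6: s = 15+6 = 21
x=7: s = 21+7 = 28
x=8: s = 28+8 = 36
x=9: s = 36+9 = 45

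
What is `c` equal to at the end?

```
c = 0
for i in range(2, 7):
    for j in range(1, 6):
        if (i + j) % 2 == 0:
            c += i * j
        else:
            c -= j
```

i=2,j=1: odd sum, c = 0-1 = -1
i=2,j=2: even sum, c = (-1)+4 = 3
i=2,j=3: odd sum, c = 3-3 = 0
i=2,j=4: even sum, c = 0+8 = 8
i=2,j=5: odd sum, c = 8-5 = 3
i=3,j=1: even sum, c = 3+3 = 6
i=3,j=2: odd sum, c = 6-2 = 4
i=3,j=3: even sum, c = 4+9 = 13
i=3,j=4: odd sum, c = 13-4 = 9
i=3,j=5: even sum, c = 9+15 = 24
i=4,j=1: odd sum, c = 24-1 = 23
i=4,j=2: even sum, c = 23+8 = 31
i=4,j=3: odd sum, c = 31-3 = 28
i=4,j=4: even sum, c = 28+16 = 44
i=4,j=5: odd sum, c = 44-5 = 39
i=5,j=1: even sum, c = 39+5 = 44
i=5,j=2: odd sum, c = 44-2 = 42
i=5,j=3: even sum, c = 42+15 = 57
i=5,j=4: odd sum, c = 57-4 = 53
i=5,j=5: even sum, c = 53+25 = 78
i=6,j=1: odd sum, c = 78-1 = 77
i=6,j=2: even sum, c = 77+12 = 89
i=6,j=3: odd sum, c = 89-3 = 86
i=6,j=4: even sum, c = 86+24 = 110
i=6,j=5: odd sum, c = 110-5 = 105

105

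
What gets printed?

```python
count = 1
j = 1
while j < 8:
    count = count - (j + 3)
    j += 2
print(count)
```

-27

j=1: count = 1-4 = -3
j=3: count = (-3)-6 = -9
j=5: count = (-9)-8 = -17
j=7: count = (-17)-10 = -27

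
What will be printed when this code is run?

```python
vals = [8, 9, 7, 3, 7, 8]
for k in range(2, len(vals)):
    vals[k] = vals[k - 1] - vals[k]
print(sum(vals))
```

k=2: vals[2] = 9-7 = 2 → [8, 9, 2, 3, 7, 8]
k=3: vals[3] = 2-3 = -1 → [8, 9, 2, -1, 7, 8]
k=4: vals[4] = (-1)-7 = -8 → [8, 9, 2, -1, -8, 8]
k=5: vals[5] = (-8)-8 = -16 → [8, 9, 2, -1, -8, -16]
sum = -6

-6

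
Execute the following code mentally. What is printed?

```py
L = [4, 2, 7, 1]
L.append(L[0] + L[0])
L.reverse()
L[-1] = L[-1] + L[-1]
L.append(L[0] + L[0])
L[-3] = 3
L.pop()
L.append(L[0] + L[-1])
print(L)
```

[8, 1, 7, 3, 8, 16]

append L[0]+L[0] = 4+4 = 8 → [4, 2, 7, 1, 8]
reverse → [8, 1, 7, 2, 4]
L[-1] = L[-1]+L[-1] = 4+4 = 8 → [8, 1, 7, 2, 8]
append L[0]+L[0] = 8+8 = 16 → [8, 1, 7, 2, 8, 16]
L[-3] = 3 → [8, 1, 7, 3, 8, 16]
pop() removes 16 → [8, 1, 7, 3, 8]
append L[0]+L[-1] = 8+8 = 16 → [8, 1, 7, 3, 8, 16]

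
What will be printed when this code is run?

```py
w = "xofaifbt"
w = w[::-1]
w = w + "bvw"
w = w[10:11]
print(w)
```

reverse → 'tbfiafox'
+ 'bvw' → 'tbfiafoxbvw'
slice [10:11] → 'w'

w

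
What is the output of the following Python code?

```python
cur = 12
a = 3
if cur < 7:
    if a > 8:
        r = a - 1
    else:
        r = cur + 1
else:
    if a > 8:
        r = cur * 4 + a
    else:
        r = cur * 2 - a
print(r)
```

21

cur=12, a=3
cur < 7 is False; a > 8 is False
→ r = cur * 2 - a = 21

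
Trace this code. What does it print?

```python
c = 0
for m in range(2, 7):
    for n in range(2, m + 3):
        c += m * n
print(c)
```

m=2,n=2: c = 0+4 = 4
m=2,n=3: c = 4+6 = 10
m=2,n=4: c = 10+8 = 18
m=3,n=2: c = 18+6 = 24
m=3,n=3: c = 24+9 = 33
m=3,n=4: c = 33+12 = 45
m=3,n=5: c = 45+15 = 60
m=4,n=2: c = 60+8 = 68
m=4,n=3: c = 68+12 = 80
m=4,n=4: c = 80+16 = 96
m=4,n=5: c = 96+20 = 116
m=4,n=6: c = 116+24 = 140
m=5,n=2: c = 140+10 = 150
m=5,n=3: c = 150+15 = 165
m=5,n=4: c = 165+20 = 185
m=5,n=5: c = 185+25 = 210
m=5,n=6: c = 210+30 = 240
m=5,n=7: c = 240+35 = 275
m=6,n=2: c = 275+12 = 287
m=6,n=3: c = 287+18 = 305
m=6,n=4: c = 305+24 = 329
m=6,n=5: c = 329+30 = 359
m=6,n=6: c = 359+36 = 395
m=6,n=7: c = 395+42 = 437
m=6,n=8: c = 437+48 = 485

485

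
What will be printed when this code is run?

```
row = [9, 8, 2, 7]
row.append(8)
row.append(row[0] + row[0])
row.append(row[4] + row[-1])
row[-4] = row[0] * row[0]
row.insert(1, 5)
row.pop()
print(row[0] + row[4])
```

90

append 8 → [9, 8, 2, 7, 8]
append row[0]+row[0] = 9+9 = 18 → [9, 8, 2, 7, 8, 18]
append row[4]+row[-1] = 8+18 = 26 → [9, 8, 2, 7, 8, 18, 26]
row[-4] = row[0]*row[0] = 9*9 = 81 → [9, 8, 2, 81, 8, 18, 26]
insert 5 at 1 → [9, 5, 8, 2, 81, 8, 18, 26]
pop() removes 26 → [9, 5, 8, 2, 81, 8, 18]
row[0]+row[4] = 9+81 = 90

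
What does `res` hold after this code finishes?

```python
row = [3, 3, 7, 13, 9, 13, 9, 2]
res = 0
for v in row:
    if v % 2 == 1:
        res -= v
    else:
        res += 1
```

v=3: odd, res = 0-3 = -3
v=3: odd, res = (-3)-3 = -6
v=7: odd, res = (-6)-7 = -13
v=13: odd, res = (-13)-13 = -26
v=9: odd, res = (-26)-9 = -35
v=13: odd, res = (-35)-13 = -48
v=9: odd, res = (-48)-9 = -57
v=2: not odd, res = (-57)+1 = -56

-56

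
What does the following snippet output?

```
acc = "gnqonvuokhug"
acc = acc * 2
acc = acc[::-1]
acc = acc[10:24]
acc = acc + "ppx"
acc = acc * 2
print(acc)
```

repeat ×2 → 'gnqonvuokhuggnqonvuokhug'
reverse → 'guhkouvnoqngguhkouvnoqng'
slice [10:24] → 'ngguhkouvnoqng'
+ 'ppx' → 'ngguhkouvnoqngppx'
repeat ×2 → 'ngguhkouvnoqngppxngguhkouvnoqngppx'

ngguhkouvnoqngppxngguhkouvnoqngppx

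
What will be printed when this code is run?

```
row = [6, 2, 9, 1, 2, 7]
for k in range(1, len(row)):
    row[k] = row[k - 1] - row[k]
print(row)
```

[6, 4, -5, -6, -8, -15]

k=1: row[1] = 6-2 = 4 → [6, 4, 9, 1, 2, 7]
k=2: row[2] = 4-9 = -5 → [6, 4, -5, 1, 2, 7]
k=3: row[3] = (-5)-1 = -6 → [6, 4, -5, -6, 2, 7]
k=4: row[4] = (-6)-2 = -8 → [6, 4, -5, -6, -8, 7]
k=5: row[5] = (-8)-7 = -15 → [6, 4, -5, -6, -8, -15]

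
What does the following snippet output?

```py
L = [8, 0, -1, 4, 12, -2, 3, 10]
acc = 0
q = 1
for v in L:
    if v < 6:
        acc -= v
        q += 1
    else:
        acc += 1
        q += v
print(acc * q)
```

v=8: not <6, acc = 0+1 = 1; q=9
v=0: <6, acc = 1-0 = 1; q=10
v=-1: <6, acc = 1-(-1) = 2; q=11
v=4: <6, acc = 2-4 = -2; q=12
v=12: not <6, acc = (-2)+1 = -1; q=24
v=-2: <6, acc = (-1)-(-2) = 1; q=25
v=3: <6, acc = 1-3 = -2; q=26
v=10: not <6, acc = (-2)+1 = -1; q=36
acc*q = (-1)*36 = -36

-36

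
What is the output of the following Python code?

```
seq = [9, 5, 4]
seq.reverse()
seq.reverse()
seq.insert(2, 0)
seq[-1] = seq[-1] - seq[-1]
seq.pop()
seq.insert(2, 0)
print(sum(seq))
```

reverse → [4, 5, 9]
reverse → [9, 5, 4]
insert 0 at 2 → [9, 5, 0, 4]
seq[-1] = seq[-1]-seq[-1] = 4-4 = 0 → [9, 5, 0, 0]
pop() removes 0 → [9, 5, 0]
insert 0 at 2 → [9, 5, 0, 0]
sum = 14

14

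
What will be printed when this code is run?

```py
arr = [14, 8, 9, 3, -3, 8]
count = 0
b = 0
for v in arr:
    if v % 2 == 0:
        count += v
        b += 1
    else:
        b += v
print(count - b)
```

18

v=14: even, count = 0+14 = 14; b=1
v=8: even, count = 14+8 = 22; b=2
v=9: not even; b=11
v=3: not even; b=14
v=-3: not even; b=11
v=8: even, count = 22+8 = 30; b=12
count-b = 30-12 = 18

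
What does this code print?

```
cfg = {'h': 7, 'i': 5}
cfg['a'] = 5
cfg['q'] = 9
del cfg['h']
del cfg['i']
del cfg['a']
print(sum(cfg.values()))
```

cfg['a'] = 5 → {'h': 7, 'i': 5, 'a': 5}
cfg['q'] = 9 → {'h': 7, 'i': 5, 'a': 5, 'q': 9}
del 'h' → {'i': 5, 'a': 5, 'q': 9}
del 'i' → {'a': 5, 'q': 9}
del 'a' → {'q': 9}
sum of values = 9

9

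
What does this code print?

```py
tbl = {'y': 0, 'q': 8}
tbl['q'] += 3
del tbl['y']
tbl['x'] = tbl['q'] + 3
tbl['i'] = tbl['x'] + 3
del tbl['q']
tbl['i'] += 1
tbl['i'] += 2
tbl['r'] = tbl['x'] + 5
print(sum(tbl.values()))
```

tbl['q'] = 8+3 = 11 → {'y': 0, 'q': 11}
del 'y' → {'q': 11}
tbl['x'] = tbl['q']+3 = 14 → {'q': 11, 'x': 14}
tbl['i'] = tbl['x']+3 = 17 → {'q': 11, 'x': 14, 'i': 17}
del 'q' → {'x': 14, 'i': 17}
tbl['i'] = 17+1 = 18 → {'x': 14, 'i': 18}
tbl['i'] = 18+2 = 20 → {'x': 14, 'i': 20}
tbl['r'] = tbl['x']+5 = 19 → {'x': 14, 'i': 20, 'r': 19}
sum of values = 53

53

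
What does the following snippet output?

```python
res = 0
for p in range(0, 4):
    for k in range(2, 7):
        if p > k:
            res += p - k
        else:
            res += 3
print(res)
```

58

p=0,k=2: not 0>2, res = 0+3 = 3
p=0,k=3: not 0>3, res = 3+3 = 6
p=0,k=4: not 0>4, res = 6+3 = 9
p=0,k=5: not 0>5, res = 9+3 = 12
p=0,k=6: not 0>6, res = 12+3 = 15
p=1,k=2: not 1>2, res = 15+3 = 18
p=1,k=3: not 1>3, res = 18+3 = 21
p=1,k=4: not 1>4, res = 21+3 = 24
p=1,k=5: not 1>5, res = 24+3 = 27
p=1,k=6: not 1>6, res = 27+3 = 30
p=2,k=2: not 2>2, res = 30+3 = 33
p=2,k=3: not 2>3, res = 33+3 = 36
p=2,k=4: not 2>4, res = 36+3 = 39
p=2,k=5: not 2>5, res = 39+3 = 42
p=2,k=6: not 2>6, res = 42+3 = 45
p=3,k=2: 3>2, res = 45+1 = 46
p=3,k=3: not 3>3, res = 46+3 = 49
p=3,k=4: not 3>4, res = 49+3 = 52
p=3,k=5: not 3>5, res = 52+3 = 55
p=3,k=6: not 3>6, res = 55+3 = 58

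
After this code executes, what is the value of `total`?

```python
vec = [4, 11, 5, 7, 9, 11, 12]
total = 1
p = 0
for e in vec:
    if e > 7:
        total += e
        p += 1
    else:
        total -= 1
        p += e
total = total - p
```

e=4: not >7, total = 1-1 = 0; p=4
e=11: >7, total = 0+11 = 11; p=5
e=5: not >7, total = 11-1 = 10; p=10
e=7: not >7, total = 10-1 = 9; p=17
e=9: >7, total = 9+9 = 18; p=18
e=11: >7, total = 18+11 = 29; p=19
e=12: >7, total = 29+12 = 41; p=20
total-p = 41-20 = 21

21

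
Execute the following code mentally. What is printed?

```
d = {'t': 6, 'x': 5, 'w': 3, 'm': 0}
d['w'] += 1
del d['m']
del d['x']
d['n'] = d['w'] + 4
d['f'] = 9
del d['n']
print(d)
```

d['w'] = 3+1 = 4 → {'t': 6, 'x': 5, 'w': 4, 'm': 0}
del 'm' → {'t': 6, 'x': 5, 'w': 4}
del 'x' → {'t': 6, 'w': 4}
d['n'] = d['w']+4 = 8 → {'t': 6, 'w': 4, 'n': 8}
d['f'] = 9 → {'t': 6, 'w': 4, 'n': 8, 'f': 9}
del 'n' → {'t': 6, 'w': 4, 'f': 9}

{'t': 6, 'w': 4, 'f': 9}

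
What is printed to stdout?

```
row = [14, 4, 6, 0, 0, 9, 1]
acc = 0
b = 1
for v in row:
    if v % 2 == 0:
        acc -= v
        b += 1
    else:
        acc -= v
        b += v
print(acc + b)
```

-18

v=14: even, acc = 0-14 = -14; b=2
v=4: even, acc = (-14)-4 = -18; b=3
v=6: even, acc = (-18)-6 = -24; b=4
v=0: even, acc = (-24)-0 = -24; b=5
v=0: even, acc = (-24)-0 = -24; b=6
v=9: not even, acc = (-24)-9 = -33; b=15
v=1: not even, acc = (-33)-1 = -34; b=16
acc+b = (-34)+16 = -18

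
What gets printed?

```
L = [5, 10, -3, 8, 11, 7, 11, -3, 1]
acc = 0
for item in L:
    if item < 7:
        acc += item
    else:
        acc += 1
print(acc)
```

5

item=5: <7, acc = 0+5 = 5
item=10: not <7, acc = 5+1 = 6
item=-3: <7, acc = 6+(-3) = 3
item=8: not <7, acc = 3+1 = 4
item=11: not <7, acc = 4+1 = 5
item=7: not <7, acc = 5+1 = 6
item=11: not <7, acc = 6+1 = 7
item=-3: <7, acc = 7+(-3) = 4
item=1: <7, acc = 4+1 = 5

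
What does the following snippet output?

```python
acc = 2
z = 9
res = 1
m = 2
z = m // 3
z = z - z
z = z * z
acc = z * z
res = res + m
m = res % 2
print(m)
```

z = 2//3 = 0
z = 0-0 = 0
z = 0*0 = 0
acc = 0*0 = 0
res = 1+2 = 3
m = 3%2 = 1

1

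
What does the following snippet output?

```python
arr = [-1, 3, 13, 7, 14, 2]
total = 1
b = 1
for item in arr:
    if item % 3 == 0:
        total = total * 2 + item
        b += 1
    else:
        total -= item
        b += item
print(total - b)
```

item=-1: not %3==0, total = 1-(-1) = 2; b=0
item=3: %3==0, total = 2*2+3 = 7; b=1
item=13: not %3==0, total = 7-13 = -6; b=14
item=7: not %3==0, total = (-6)-7 = -13; b=21
item=14: not %3==0, total = (-13)-14 = -27; b=35
item=2: not %3==0, total = (-27)-2 = -29; b=37
total-b = (-29)-37 = -66

-66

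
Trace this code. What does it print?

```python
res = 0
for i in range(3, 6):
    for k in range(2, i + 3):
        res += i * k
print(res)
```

257

i=3,k=2: res = 0+6 = 6
i=3,k=3: res = 6+9 = 15
i=3,k=4: res = 15+12 = 27
i=3,k=5: res = 27+15 = 42
i=4,k=2: res = 42+8 = 50
i=4,k=3: res = 50+12 = 62
i=4,k=4: res = 62+16 = 78
i=4,k=5: res = 78+20 = 98
i=4,k=6: res = 98+24 = 122
i=5,k=2: res = 122+10 = 132
i=5,k=3: res = 132+15 = 147
i=5,k=4: res = 147+20 = 167
i=5,k=5: res = 167+25 = 192
i=5,k=6: res = 192+30 = 222
i=5,k=7: res = 222+35 = 257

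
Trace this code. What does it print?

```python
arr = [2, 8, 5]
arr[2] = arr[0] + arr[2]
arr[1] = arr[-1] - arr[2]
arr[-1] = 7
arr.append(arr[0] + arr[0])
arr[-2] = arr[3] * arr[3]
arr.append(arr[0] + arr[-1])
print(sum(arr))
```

28

arr[2] = arr[0]+arr[2] = 2+5 = 7 → [2, 8, 7]
arr[1] = arr[-1]-arr[2] = 7-7 = 0 → [2, 0, 7]
arr[-1] = 7 → [2, 0, 7]
append arr[0]+arr[0] = 2+2 = 4 → [2, 0, 7, 4]
arr[-2] = arr[3]*arr[3] = 4*4 = 16 → [2, 0, 16, 4]
append arr[0]+arr[-1] = 2+4 = 6 → [2, 0, 16, 4, 6]
sum = 28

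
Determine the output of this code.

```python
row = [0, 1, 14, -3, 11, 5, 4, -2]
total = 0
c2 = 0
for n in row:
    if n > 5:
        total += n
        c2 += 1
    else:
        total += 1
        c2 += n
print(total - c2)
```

24

n=0: not >5, total = 0+1 = 1; c2=0
n=1: not >5, total = 1+1 = 2; c2=1
n=14: >5, total = 2+14 = 16; c2=2
n=-3: not >5, total = 16+1 = 17; c2=-1
n=11: >5, total = 17+11 = 28; c2=0
n=5: not >5, total = 28+1 = 29; c2=5
n=4: not >5, total = 29+1 = 30; c2=9
n=-2: not >5, total = 30+1 = 31; c2=7
total-c2 = 31-7 = 24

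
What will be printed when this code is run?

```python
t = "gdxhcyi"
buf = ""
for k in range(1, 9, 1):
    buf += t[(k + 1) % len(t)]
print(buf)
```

xhcyigdx

k=1: add t[2]='x' → 'x'
k=2: add t[3]='h' → 'xh'
k=3: add t[4]='c' → 'xhc'
k=4: add t[5]='y' → 'xhcy'
k=5: add t[6]='i' → 'xhcyi'
k=6: add t[0]='g' → 'xhcyig'
k=7: add t[1]='d' → 'xhcyigd'
k=8: add t[2]='x' → 'xhcyigdx'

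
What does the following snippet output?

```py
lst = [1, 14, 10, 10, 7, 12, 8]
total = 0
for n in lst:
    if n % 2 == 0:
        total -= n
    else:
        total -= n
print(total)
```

n=1: not even, total = 0-1 = -1
n=14: even, total = (-1)-14 = -15
n=10: even, total = (-15)-10 = -25
n=10: even, total = (-25)-10 = -35
n=7: not even, total = (-35)-7 = -42
n=12: even, total = (-42)-12 = -54
n=8: even, total = (-54)-8 = -62

-62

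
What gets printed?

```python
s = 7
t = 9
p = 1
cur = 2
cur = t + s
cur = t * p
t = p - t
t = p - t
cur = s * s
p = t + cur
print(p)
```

58

cur = 9+7 = 16
cur = 9*1 = 9
t = 1-9 = -8
t = 1-(-8) = 9
cur = 7*7 = 49
p = 9+49 = 58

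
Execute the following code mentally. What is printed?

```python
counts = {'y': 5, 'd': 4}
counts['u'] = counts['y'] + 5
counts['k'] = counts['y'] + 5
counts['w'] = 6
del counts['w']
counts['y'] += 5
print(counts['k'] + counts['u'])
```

20

counts['u'] = counts['y']+5 = 10 → {'y': 5, 'd': 4, 'u': 10}
counts['k'] = counts['y']+5 = 10 → {'y': 5, 'd': 4, 'u': 10, 'k': 10}
counts['w'] = 6 → {'y': 5, 'd': 4, 'u': 10, 'k': 10, 'w': 6}
del 'w' → {'y': 5, 'd': 4, 'u': 10, 'k': 10}
counts['y'] = 5+5 = 10 → {'y': 10, 'd': 4, 'u': 10, 'k': 10}
counts['k']+counts['u'] = 10+10 = 20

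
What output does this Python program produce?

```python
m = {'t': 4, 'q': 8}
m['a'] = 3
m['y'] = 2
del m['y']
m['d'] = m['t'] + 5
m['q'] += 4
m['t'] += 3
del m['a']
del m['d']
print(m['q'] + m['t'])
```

19

m['a'] = 3 → {'t': 4, 'q': 8, 'a': 3}
m['y'] = 2 → {'t': 4, 'q': 8, 'a': 3, 'y': 2}
del 'y' → {'t': 4, 'q': 8, 'a': 3}
m['d'] = m['t']+5 = 9 → {'t': 4, 'q': 8, 'a': 3, 'd': 9}
m['q'] = 8+4 = 12 → {'t': 4, 'q': 12, 'a': 3, 'd': 9}
m['t'] = 4+3 = 7 → {'t': 7, 'q': 12, 'a': 3, 'd': 9}
del 'a' → {'t': 7, 'q': 12, 'd': 9}
del 'd' → {'t': 7, 'q': 12}
m['q']+m['t'] = 12+7 = 19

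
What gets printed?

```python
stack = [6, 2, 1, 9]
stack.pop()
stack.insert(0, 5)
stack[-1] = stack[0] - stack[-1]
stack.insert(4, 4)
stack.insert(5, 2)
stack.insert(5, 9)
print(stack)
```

[5, 6, 2, 4, 4, 9, 2]

pop() removes 9 → [6, 2, 1]
insert 5 at 0 → [5, 6, 2, 1]
stack[-1] = stack[0]-stack[-1] = 5-1 = 4 → [5, 6, 2, 4]
insert 4 at 4 → [5, 6, 2, 4, 4]
insert 2 at 5 → [5, 6, 2, 4, 4, 2]
insert 9 at 5 → [5, 6, 2, 4, 4, 9, 2]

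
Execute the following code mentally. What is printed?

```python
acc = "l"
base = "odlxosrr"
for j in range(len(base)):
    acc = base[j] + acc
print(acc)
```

j=0: prepend 'o' → 'ol'
j=1: prepend 'd' → 'dol'
j=2: prepend 'l' → 'ldol'
j=3: prepend 'x' → 'xldol'
j=4: prepend 'o' → 'oxldol'
j=5: prepend 's' → 'soxldol'
j=6: prepend 'r' → 'rsoxldol'
j=7: prepend 'r' → 'rrsoxldol'

rrsoxldol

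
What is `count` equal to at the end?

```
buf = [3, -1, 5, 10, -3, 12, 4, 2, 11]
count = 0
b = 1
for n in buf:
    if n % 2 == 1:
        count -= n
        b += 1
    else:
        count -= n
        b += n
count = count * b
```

-1462

n=3: odd, count = 0-3 = -3; b=2
n=-1: odd, count = (-3)-(-1) = -2; b=3
n=5: odd, count = (-2)-5 = -7; b=4
n=10: not odd, count = (-7)-10 = -17; b=14
n=-3: odd, count = (-17)-(-3) = -14; b=15
n=12: not odd, count = (-14)-12 = -26; b=27
n=4: not odd, count = (-26)-4 = -30; b=31
n=2: not odd, count = (-30)-2 = -32; b=33
n=11: odd, count = (-32)-11 = -43; b=34
count*b = (-43)*34 = -1462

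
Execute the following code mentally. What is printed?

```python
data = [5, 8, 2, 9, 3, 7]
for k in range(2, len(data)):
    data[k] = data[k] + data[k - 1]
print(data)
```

[5, 8, 10, 19, 22, 29]

k=2: data[2] = 2+8 = 10 → [5, 8, 10, 9, 3, 7]
k=3: data[3] = 9+10 = 19 → [5, 8, 10, 19, 3, 7]
k=4: data[4] = 3+19 = 22 → [5, 8, 10, 19, 22, 7]
k=5: data[5] = 7+22 = 29 → [5, 8, 10, 19, 22, 29]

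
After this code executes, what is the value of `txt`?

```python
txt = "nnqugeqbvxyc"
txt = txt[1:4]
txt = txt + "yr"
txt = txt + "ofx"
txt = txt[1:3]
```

'qu'

slice [1:4] → 'nqu'
+ 'yr' → 'nquyr'
+ 'ofx' → 'nquyrofx'
slice [1:3] → 'qu'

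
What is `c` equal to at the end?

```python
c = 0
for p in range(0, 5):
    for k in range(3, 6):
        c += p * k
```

p=0,k=3: c = 0+0 = 0
p=0,k=4: c = 0+0 = 0
p=0,k=5: c = 0+0 = 0
p=1,k=3: c = 0+3 = 3
p=1,k=4: c = 3+4 = 7
p=1,k=5: c = 7+5 = 12
p=2,k=3: c = 12+6 = 18
p=2,k=4: c = 18+8 = 26
p=2,k=5: c = 26+10 = 36
p=3,k=3: c = 36+9 = 45
p=3,k=4: c = 45+12 = 57
p=3,k=5: c = 57+15 = 72
p=4,k=3: c = 72+12 = 84
p=4,k=4: c = 84+16 = 100
p=4,k=5: c = 100+20 = 120

120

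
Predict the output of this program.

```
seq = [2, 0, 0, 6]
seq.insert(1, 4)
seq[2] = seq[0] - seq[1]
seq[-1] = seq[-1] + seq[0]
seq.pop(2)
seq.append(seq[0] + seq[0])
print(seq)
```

[2, 4, 0, 8, 4]

insert 4 at 1 → [2, 4, 0, 0, 6]
seq[2] = seq[0]-seq[1] = 2-4 = -2 → [2, 4, -2, 0, 6]
seq[-1] = seq[-1]+seq[0] = 6+2 = 8 → [2, 4, -2, 0, 8]
pop(2) removes -2 → [2, 4, 0, 8]
append seq[0]+seq[0] = 2+2 = 4 → [2, 4, 0, 8, 4]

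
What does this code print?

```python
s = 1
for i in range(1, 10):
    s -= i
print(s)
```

i=1: s = 1-1 = 0
i=2: s = 0-2 = -2
i=3: s = (-2)-3 = -5
i=4: s = (-5)-4 = -9
i=5: s = (-9)-5 = -14
i=6: s = (-14)-6 = -20
i=7: s = (-20)-7 = -27
i=8: s = (-27)-8 = -35
i=9: s = (-35)-9 = -44

-44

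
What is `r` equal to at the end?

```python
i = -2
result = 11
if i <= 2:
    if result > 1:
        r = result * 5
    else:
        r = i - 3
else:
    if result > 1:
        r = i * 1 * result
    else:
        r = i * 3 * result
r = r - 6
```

49

i=-2, result=11
i <= 2 is True; result > 1 is True
→ r = result * 5 = 55
r = 55-6 = 49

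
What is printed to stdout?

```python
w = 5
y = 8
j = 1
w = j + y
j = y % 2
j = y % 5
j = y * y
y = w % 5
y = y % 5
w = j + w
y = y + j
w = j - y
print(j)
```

w = 1+8 = 9
j = 8%2 = 0
j = 8%5 = 3
j = 8*8 = 64
y = 9%5 = 4
y = 4%5 = 4
w = 64+9 = 73
y = 4+64 = 68
w = 64-68 = -4

64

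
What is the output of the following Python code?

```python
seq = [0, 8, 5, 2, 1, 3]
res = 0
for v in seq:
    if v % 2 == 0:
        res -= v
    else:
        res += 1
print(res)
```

v=0: even, res = 0-0 = 0
v=8: even, res = 0-8 = -8
v=5: not even, res = (-8)+1 = -7
v=2: even, res = (-7)-2 = -9
v=1: not even, res = (-9)+1 = -8
v=3: not even, res = (-8)+1 = -7

-7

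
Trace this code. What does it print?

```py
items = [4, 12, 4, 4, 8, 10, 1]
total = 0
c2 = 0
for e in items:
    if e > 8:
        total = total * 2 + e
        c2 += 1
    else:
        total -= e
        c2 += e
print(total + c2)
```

e=4: not >8, total = 0-4 = -4; c2=4
e=12: >8, total = (-4)*2+12 = 4; c2=5
e=4: not >8, total = 4-4 = 0; c2=9
e=4: not >8, total = 0-4 = -4; c2=13
e=8: not >8, total = (-4)-8 = -12; c2=21
e=10: >8, total = (-12)*2+10 = -14; c2=22
e=1: not >8, total = (-14)-1 = -15; c2=23
total+c2 = (-15)+23 = 8

8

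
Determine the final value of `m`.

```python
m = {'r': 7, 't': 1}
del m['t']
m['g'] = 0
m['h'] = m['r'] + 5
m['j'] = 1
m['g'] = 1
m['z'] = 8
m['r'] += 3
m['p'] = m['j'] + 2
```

{'r': 10, 'g': 1, 'h': 12, 'j': 1, 'z': 8, 'p': 3}

del 't' → {'r': 7}
m['g'] = 0 → {'r': 7, 'g': 0}
m['h'] = m['r']+5 = 12 → {'r': 7, 'g': 0, 'h': 12}
m['j'] = 1 → {'r': 7, 'g': 0, 'h': 12, 'j': 1}
m['g'] = 1 → {'r': 7, 'g': 1, 'h': 12, 'j': 1}
m['z'] = 8 → {'r': 7, 'g': 1, 'h': 12, 'j': 1, 'z': 8}
m['r'] = 7+3 = 10 → {'r': 10, 'g': 1, 'h': 12, 'j': 1, 'z': 8}
m['p'] = m['j']+2 = 3 → {'r': 10, 'g': 1, 'h': 12, 'j': 1, 'z': 8, 'p': 3}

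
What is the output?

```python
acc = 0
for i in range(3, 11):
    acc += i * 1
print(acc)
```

i=3: acc = 0+3*1 = 3
i=4: acc = 3+4*1 = 7
i=5: acc = 7+5*1 = 12
i=6: acc = 12+6*1 = 18
i=7: acc = 18+7*1 = 25
i=8: acc = 25+8*1 = 33
i=9: acc = 33+9*1 = 42
i=10: acc = 42+10*1 = 52

52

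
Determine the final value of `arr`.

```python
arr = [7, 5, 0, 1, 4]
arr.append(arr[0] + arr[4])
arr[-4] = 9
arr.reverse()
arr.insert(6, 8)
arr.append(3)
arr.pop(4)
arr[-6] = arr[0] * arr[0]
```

append arr[0]+arr[4] = 7+4 = 11 → [7, 5, 0, 1, 4, 11]
arr[-4] = 9 → [7, 5, 9, 1, 4, 11]
reverse → [11, 4, 1, 9, 5, 7]
insert 8 at 6 → [11, 4, 1, 9, 5, 7, 8]
append 3 → [11, 4, 1, 9, 5, 7, 8, 3]
pop(4) removes 5 → [11, 4, 1, 9, 7, 8, 3]
arr[-6] = arr[0]*arr[0] = 11*11 = 121 → [11, 121, 1, 9, 7, 8, 3]

[11, 121, 1, 9, 7, 8, 3]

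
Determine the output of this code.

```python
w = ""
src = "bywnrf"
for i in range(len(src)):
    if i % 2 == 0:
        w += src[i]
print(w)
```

bwr

i=0: add 'b' → 'b'
i=1: skip
i=2: add 'w' → 'bw'
i=3: skip
i=4: add 'r' → 'bwr'
i=5: skip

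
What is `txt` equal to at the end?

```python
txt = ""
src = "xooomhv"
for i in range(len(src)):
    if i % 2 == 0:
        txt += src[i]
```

i=0: add 'x' → 'x'
i=1: skip
i=2: add 'o' → 'xo'
i=3: skip
i=4: add 'm' → 'xom'
i=5: skip
i=6: add 'v' → 'xomv'

'xomv'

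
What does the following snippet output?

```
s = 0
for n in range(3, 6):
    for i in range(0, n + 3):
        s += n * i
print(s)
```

269

n=3,i=0: s = 0+0 = 0
n=3,i=1: s = 0+3 = 3
n=3,i=2: s = 3+6 = 9
n=3,i=3: s = 9+9 = 18
n=3,i=4: s = 18+12 = 30
n=3,i=5: s = 30+15 = 45
n=4,i=0: s = 45+0 = 45
n=4,i=1: s = 45+4 = 49
n=4,i=2: s = 49+8 = 57
n=4,i=3: s = 57+12 = 69
n=4,i=4: s = 69+16 = 85
n=4,i=5: s = 85+20 = 105
n=4,i=6: s = 105+24 = 129
n=5,i=0: s = 129+0 = 129
n=5,i=1: s = 129+5 = 134
n=5,i=2: s = 134+10 = 144
n=5,i=3: s = 144+15 = 159
n=5,i=4: s = 159+20 = 179
n=5,i=5: s = 179+25 = 204
n=5,i=6: s = 204+30 = 234
n=5,i=7: s = 234+35 = 269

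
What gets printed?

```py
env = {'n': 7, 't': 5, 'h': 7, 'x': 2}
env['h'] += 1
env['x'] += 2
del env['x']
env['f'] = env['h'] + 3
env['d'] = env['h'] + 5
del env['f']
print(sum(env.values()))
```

33

env['h'] = 7+1 = 8 → {'n': 7, 't': 5, 'h': 8, 'x': 2}
env['x'] = 2+2 = 4 → {'n': 7, 't': 5, 'h': 8, 'x': 4}
del 'x' → {'n': 7, 't': 5, 'h': 8}
env['f'] = env['h']+3 = 11 → {'n': 7, 't': 5, 'h': 8, 'f': 11}
env['d'] = env['h']+5 = 13 → {'n': 7, 't': 5, 'h': 8, 'f': 11, 'd': 13}
del 'f' → {'n': 7, 't': 5, 'h': 8, 'd': 13}
sum of values = 33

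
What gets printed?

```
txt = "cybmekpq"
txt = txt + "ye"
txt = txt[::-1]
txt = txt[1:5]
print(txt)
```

+ 'ye' → 'cybmekpqye'
reverse → 'eyqpkembyc'
slice [1:5] → 'yqpk'

yqpk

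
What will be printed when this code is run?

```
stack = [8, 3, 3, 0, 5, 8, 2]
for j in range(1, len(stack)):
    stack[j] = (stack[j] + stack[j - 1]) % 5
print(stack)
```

[8, 1, 4, 4, 4, 2, 4]

j=1: stack[1] = (3+8)%5 = 1 → [8, 1, 3, 0, 5, 8, 2]
j=2: stack[2] = (3+1)%5 = 4 → [8, 1, 4, 0, 5, 8, 2]
j=3: stack[3] = (0+4)%5 = 4 → [8, 1, 4, 4, 5, 8, 2]
j=4: stack[4] = (5+4)%5 = 4 → [8, 1, 4, 4, 4, 8, 2]
j=5: stack[5] = (8+4)%5 = 2 → [8, 1, 4, 4, 4, 2, 2]
j=6: stack[6] = (2+2)%5 = 4 → [8, 1, 4, 4, 4, 2, 4]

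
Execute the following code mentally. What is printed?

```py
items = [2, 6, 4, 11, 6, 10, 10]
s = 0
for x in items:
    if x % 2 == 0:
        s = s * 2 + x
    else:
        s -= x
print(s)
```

x=2: even, s = 0*2+2 = 2
x=6: even, s = 2*2+6 = 10
x=4: even, s = 10*2+4 = 24
x=11: not even, s = 24-11 = 13
x=6: even, s = 13*2+6 = 32
x=10: even, s = 32*2+10 = 74
x=10: even, s = 74*2+10 = 158

158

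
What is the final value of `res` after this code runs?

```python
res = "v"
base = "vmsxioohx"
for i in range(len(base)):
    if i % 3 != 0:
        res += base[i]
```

i=0: skip
i=1: add 'm' → 'vm'
i=2: add 's' → 'vms'
i=3: skip
i=4: add 'i' → 'vmsi'
i=5: add 'o' → 'vmsio'
i=6: skip
i=7: add 'h' → 'vmsioh'
i=8: add 'x' → 'vmsiohx'

'vmsiohx'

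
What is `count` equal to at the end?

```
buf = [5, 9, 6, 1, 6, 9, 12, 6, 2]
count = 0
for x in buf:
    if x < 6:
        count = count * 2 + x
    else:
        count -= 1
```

x=5: <6, count = 0*2+5 = 5
x=9: not <6, count = 5-1 = 4
x=6: not <6, count = 4-1 = 3
x=1: <6, count = 3*2+1 = 7
x=6: not <6, count = 7-1 = 6
x=9: not <6, count = 6-1 = 5
x=12: not <6, count = 5-1 = 4
x=6: not <6, count = 4-1 = 3
x=2: <6, count = 3*2+2 = 8

8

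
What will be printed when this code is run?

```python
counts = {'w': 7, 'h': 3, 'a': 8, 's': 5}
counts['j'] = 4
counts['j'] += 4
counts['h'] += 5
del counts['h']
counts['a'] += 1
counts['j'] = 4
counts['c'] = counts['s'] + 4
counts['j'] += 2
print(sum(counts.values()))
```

counts['j'] = 4 → {'w': 7, 'h': 3, 'a': 8, 's': 5, 'j': 4}
counts['j'] = 4+4 = 8 → {'w': 7, 'h': 3, 'a': 8, 's': 5, 'j': 8}
counts['h'] = 3+5 = 8 → {'w': 7, 'h': 8, 'a': 8, 's': 5, 'j': 8}
del 'h' → {'w': 7, 'a': 8, 's': 5, 'j': 8}
counts['a'] = 8+1 = 9 → {'w': 7, 'a': 9, 's': 5, 'j': 8}
counts['j'] = 4 → {'w': 7, 'a': 9, 's': 5, 'j': 4}
counts['c'] = counts['s']+4 = 9 → {'w': 7, 'a': 9, 's': 5, 'j': 4, 'c': 9}
counts['j'] = 4+2 = 6 → {'w': 7, 'a': 9, 's': 5, 'j': 6, 'c': 9}
sum of values = 36

36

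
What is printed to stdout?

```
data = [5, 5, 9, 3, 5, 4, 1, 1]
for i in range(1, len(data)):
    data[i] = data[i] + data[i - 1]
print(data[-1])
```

33

i=1: data[1] = 5+5 = 10 → [5, 10, 9, 3, 5, 4, 1, 1]
i=2: data[2] = 9+10 = 19 → [5, 10, 19, 3, 5, 4, 1, 1]
i=3: data[3] = 3+19 = 22 → [5, 10, 19, 22, 5, 4, 1, 1]
i=4: data[4] = 5+22 = 27 → [5, 10, 19, 22, 27, 4, 1, 1]
i=5: data[5] = 4+27 = 31 → [5, 10, 19, 22, 27, 31, 1, 1]
i=6: data[6] = 1+31 = 32 → [5, 10, 19, 22, 27, 31, 32, 1]
i=7: data[7] = 1+32 = 33 → [5, 10, 19, 22, 27, 31, 32, 33]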